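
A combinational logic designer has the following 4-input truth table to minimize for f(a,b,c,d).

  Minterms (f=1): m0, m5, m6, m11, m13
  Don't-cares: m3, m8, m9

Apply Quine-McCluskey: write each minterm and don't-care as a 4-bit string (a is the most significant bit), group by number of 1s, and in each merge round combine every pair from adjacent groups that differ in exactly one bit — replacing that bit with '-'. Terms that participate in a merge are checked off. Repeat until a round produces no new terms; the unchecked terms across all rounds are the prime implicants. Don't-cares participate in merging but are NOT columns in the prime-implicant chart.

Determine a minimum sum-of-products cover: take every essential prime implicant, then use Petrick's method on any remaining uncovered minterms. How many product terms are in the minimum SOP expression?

Round 0: 0000✓ 0011✓ 0101✓ 0110 1000✓ 1001✓ 1011✓ 1101✓
Round 1: -000 -011 -101 1-01 10-1 100-
PIs = {-000, -011, -101, 0110, 1-01, 10-1, 100-}
Coverage chart:
  m0: -000 ←essential
  m5: -101 ←essential
  m6: 0110 ←essential
  m11: -011,10-1
  m13: -101,1-01
Essential: -000, -101, 0110
Petrick residual → -011
Min cover (4 terms): b'c'd' + b'cd + bc'd + a'bcd'

4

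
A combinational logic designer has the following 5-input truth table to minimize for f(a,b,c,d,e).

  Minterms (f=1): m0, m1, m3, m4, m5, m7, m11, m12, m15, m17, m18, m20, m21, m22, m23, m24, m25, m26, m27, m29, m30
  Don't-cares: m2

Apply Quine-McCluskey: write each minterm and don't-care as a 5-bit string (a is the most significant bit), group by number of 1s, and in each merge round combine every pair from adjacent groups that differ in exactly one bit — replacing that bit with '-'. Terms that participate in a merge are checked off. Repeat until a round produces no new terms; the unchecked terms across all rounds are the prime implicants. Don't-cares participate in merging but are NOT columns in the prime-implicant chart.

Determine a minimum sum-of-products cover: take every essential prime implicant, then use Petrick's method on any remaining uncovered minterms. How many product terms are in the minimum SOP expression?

size-2^0 implicants → 00000(✓)  00001(✓)  00010(✓)  00011(✓)  00100(✓)  00101(✓)  00111(✓)  01011(✓)  01100(✓)  01111(✓)  10001(✓)  10010(✓)  10100(✓)  10101(✓)  10110(✓)  10111(✓)  11000(✓)  11001(✓)  11010(✓)  11011(✓)  11101(✓)  11110(✓)
size-2^1 implicants → -0001(✓)  -0010  -0100(✓)  -0101(✓)  -0111(✓)  -1011  0-011(✓)  0-100  0-111(✓)  00-00(✓)  00-01(✓)  00-11(✓)  000-0(✓)  000-1(✓)  0000-(✓)  0001-(✓)  001-1(✓)  0010-(✓)  01-11(✓)  1-001(✓)  1-010(✓)  1-101(✓)  1-110(✓)  10-01(✓)  10-10(✓)  101-0(✓)  101-1(✓)  1010-(✓)  1011-(✓)  11-01(✓)  11-10(✓)  110-0(✓)  110-1(✓)  1100-(✓)  1101-(✓)
size-2^2 implicants → -0-01  -01-1  -010-  0--11  00--1  00-0-  000--  1--01  1--10  101--  110--
Unchecked terms (primes): -0-01, -0010, -01-1, -010-, -1011, 0--11, 0-100, 00--1, 00-0-, 000--, 1--01, 1--10, 101--, 110--
Minterm coverage:
  m0 ⊆ 00-0-,000--
  m1 ⊆ -0-01,00--1,00-0-,000--
  m3 ⊆ 0--11,00--1,000--
  m4 ⊆ -010-,0-100,00-0-
  m5 ⊆ -0-01,-01-1,-010-,00--1,00-0-
  m7 ⊆ -01-1,0--11,00--1
  m11 ⊆ -1011,0--11
  m12 ⊆ 0-100 [E]
  m15 ⊆ 0--11 [E]
  m17 ⊆ -0-01,1--01
  m18 ⊆ -0010,1--10
  m20 ⊆ -010-,101--
  m21 ⊆ -0-01,-01-1,-010-,1--01,101--
  m22 ⊆ 1--10,101--
  m23 ⊆ -01-1,101--
  m24 ⊆ 110-- [E]
  m25 ⊆ 1--01,110--
  m26 ⊆ 1--10,110--
  m27 ⊆ -1011,110--
  m29 ⊆ 1--01 [E]
  m30 ⊆ 1--10 [E]
E = {0--11, 0-100, 1--01, 1--10, 110--}
Petrick residual → 00-0-, 101--
Cover = a'de + a'cd'e' + a'b'd' + ad'e + ade' + ab'c + abc'  |cover|=7

7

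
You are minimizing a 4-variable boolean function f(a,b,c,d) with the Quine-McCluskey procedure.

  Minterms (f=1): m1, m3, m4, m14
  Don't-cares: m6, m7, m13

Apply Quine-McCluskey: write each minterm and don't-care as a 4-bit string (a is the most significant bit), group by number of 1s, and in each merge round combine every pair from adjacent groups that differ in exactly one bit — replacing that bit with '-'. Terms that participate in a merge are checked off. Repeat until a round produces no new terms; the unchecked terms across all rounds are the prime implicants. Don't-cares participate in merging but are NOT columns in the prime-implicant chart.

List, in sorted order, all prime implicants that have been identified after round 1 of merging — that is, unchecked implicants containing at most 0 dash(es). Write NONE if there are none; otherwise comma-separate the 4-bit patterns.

1101

Round 0: 0001✓ 0011✓ 0100✓ 0110✓ 0111✓ 1101 1110✓
Round 1: -110 0-11 00-1 01-0 011-
PIs = {-110, 0-11, 00-1, 01-0, 011-, 1101}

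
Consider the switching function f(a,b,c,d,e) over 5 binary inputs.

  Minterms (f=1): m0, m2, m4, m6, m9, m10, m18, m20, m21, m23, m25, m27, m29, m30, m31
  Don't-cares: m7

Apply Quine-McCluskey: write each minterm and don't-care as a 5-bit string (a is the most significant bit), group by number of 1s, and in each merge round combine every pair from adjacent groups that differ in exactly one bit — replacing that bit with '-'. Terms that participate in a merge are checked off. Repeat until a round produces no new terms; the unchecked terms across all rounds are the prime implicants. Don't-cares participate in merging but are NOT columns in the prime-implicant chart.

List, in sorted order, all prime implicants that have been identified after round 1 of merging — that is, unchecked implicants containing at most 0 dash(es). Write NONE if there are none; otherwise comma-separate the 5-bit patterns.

NONE

size-2^0 implicants → 00000(✓)  00010(✓)  00100(✓)  00110(✓)  00111(✓)  01001(✓)  01010(✓)  10010(✓)  10100(✓)  10101(✓)  10111(✓)  11001(✓)  11011(✓)  11101(✓)  11110(✓)  11111(✓)
size-2^1 implicants → -0010  -0100  -0111  -1001  0-010  00-00(✓)  00-10(✓)  000-0(✓)  001-0(✓)  0011-  1-101(✓)  1-111(✓)  101-1(✓)  1010-  11-01(✓)  11-11(✓)  110-1(✓)  111-1(✓)  1111-
size-2^2 implicants → 00--0  1-1-1  11--1
Unchecked terms (primes): -0010, -0100, -0111, -1001, 0-010, 00--0, 0011-, 1-1-1, 1010-, 11--1, 1111-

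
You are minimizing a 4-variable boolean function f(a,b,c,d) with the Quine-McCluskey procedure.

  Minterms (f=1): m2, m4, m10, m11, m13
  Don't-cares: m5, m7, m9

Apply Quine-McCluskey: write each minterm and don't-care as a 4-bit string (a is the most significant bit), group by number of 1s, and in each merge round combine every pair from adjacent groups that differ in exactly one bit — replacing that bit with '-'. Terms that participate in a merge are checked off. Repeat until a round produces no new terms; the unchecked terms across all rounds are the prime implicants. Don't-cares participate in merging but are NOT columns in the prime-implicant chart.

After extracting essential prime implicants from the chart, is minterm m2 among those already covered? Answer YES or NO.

YES

size-2^0 implicants → 0010(✓)  0100(✓)  0101(✓)  0111(✓)  1001(✓)  1010(✓)  1011(✓)  1101(✓)
size-2^1 implicants → -010  -101  01-1  010-  1-01  10-1  101-
Unchecked terms (primes): -010, -101, 01-1, 010-, 1-01, 10-1, 101-
Minterm coverage:
  m2 ⊆ -010 [E]
  m4 ⊆ 010- [E]
  m10 ⊆ -010,101-
  m11 ⊆ 10-1,101-
  m13 ⊆ -101,1-01
E = {-010, 010-}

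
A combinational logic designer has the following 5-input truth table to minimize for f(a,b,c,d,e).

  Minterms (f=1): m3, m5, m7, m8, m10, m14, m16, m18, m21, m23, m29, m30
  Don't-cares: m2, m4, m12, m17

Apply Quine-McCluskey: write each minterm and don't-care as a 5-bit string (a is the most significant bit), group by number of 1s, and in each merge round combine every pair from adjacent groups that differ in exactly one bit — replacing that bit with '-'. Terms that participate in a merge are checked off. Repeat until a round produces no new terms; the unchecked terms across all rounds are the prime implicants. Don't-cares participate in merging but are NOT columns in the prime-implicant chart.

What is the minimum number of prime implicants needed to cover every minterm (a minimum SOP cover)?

Round 0: 00010✓ 00011✓ 00100✓ 00101✓ 00111✓ 01000✓ 01010✓ 01100✓ 01110✓ 10000✓ 10001✓ 10010✓ 10101✓ 10111✓ 11101✓ 11110✓
Round 1: -0010 -0101✓ -0111✓ -1110 0-010 0-100 00-11 0001- 001-1✓ 0010- 01-00✓ 01-10✓ 010-0✓ 011-0✓ 1-101 10-01 100-0 1000- 101-1✓
Round 2: -01-1 01--0
PIs = {-0010, -01-1, -1110, 0-010, 0-100, 00-11, 0001-, 0010-, 01--0, 1-101, 10-01, 100-0, 1000-}
Coverage chart:
  m3: 00-11,0001-
  m5: -01-1,0010-
  m7: -01-1,00-11
  m8: 01--0 ←essential
  m10: 0-010,01--0
  m14: -1110,01--0
  m16: 100-0,1000-
  m18: -0010,100-0
  m21: -01-1,1-101,10-01
  m23: -01-1 ←essential
  m29: 1-101 ←essential
  m30: -1110 ←essential
Essential: -01-1, -1110, 01--0, 1-101
Petrick residual → 00-11, 100-0
Min cover (6 terms): b'ce + bcde' + a'b'de + a'be' + acd'e + ab'c'e'

6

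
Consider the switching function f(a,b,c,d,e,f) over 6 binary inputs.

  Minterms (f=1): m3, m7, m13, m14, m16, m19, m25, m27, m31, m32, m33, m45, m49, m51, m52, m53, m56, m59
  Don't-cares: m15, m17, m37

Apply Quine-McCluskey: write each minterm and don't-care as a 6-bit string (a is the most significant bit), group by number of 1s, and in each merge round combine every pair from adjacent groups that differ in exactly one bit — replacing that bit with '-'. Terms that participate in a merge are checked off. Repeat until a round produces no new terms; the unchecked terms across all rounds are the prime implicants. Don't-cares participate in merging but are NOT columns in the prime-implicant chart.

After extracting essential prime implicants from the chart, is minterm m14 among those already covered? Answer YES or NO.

[col 0] 000011*, 000111*, 001101*, 001110*, 001111*, 010000*, 010001*, 010011*, 011001*, 011011*, 011111*, 100000*, 100001*, 100101*, 101101*, 110001*, 110011*, 110100*, 110101*, 111000, 111011*
[col 1] -01101, -10001*, -10011*, -11011*, 0-0011, 0-1111, 00-111, 000-11, 0011-1, 00111-, 01-001*, 01-011*, 0100-1*, 01000-, 011-11, 0110-1*, 1-0001*, 1-0101*, 10-101, 100-01*, 10000-, 11-011*, 110-01*, 1100-1*, 11010-
[col 2] -1-011, -100-1, 01-0-1, 1-0-01
Prime implicants: -01101, -1-011, -100-1, 0-0011, 0-1111, 00-111, 000-11, 0011-1, 00111-, 01-0-1, 01000-, 011-11, 1-0-01, 10-101, 10000-, 11010-, 111000
PI chart (minterm → PIs covering it):
  3 | 0-0011,000-11
  7 | 00-111,000-11
  13 | -01101,0011-1
  14 | 00111-  (sole → essential)
  16 | 01000-  (sole → essential)
  19 | -1-011,-100-1,0-0011,01-0-1
  25 | 01-0-1  (sole → essential)
  27 | -1-011,01-0-1,011-11
  31 | 0-1111,011-11
  32 | 10000-  (sole → essential)
  33 | 1-0-01,10000-
  45 | -01101,10-101
  49 | -100-1,1-0-01
  51 | -1-011,-100-1
  52 | 11010-  (sole → essential)
  53 | 1-0-01,11010-
  56 | 111000  (sole → essential)
  59 | -1-011  (sole → essential)
Essential prime implicants: -1-011, 00111-, 01-0-1, 01000-, 10000-, 11010-, 111000

YES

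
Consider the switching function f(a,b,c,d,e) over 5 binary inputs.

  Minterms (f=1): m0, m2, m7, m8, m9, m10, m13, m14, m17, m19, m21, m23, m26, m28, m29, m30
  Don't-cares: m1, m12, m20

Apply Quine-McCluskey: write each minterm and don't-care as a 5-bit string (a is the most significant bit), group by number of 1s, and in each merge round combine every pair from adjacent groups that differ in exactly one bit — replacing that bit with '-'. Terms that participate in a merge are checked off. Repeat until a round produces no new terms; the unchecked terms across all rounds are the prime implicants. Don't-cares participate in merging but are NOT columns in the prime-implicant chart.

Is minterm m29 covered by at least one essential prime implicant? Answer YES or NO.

NO

[col 0] 00000*, 00001*, 00010*, 00111*, 01000*, 01001*, 01010*, 01100*, 01101*, 01110*, 10001*, 10011*, 10100*, 10101*, 10111*, 11010*, 11100*, 11101*, 11110*
[col 1] -0001, -0111, -1010*, -1100*, -1101*, -1110*, 0-000*, 0-001*, 0-010*, 000-0*, 0000-*, 01-00*, 01-01*, 01-10*, 010-0*, 0100-*, 011-0*, 0110-*, 1-100*, 1-101*, 10-01*, 10-11*, 100-1*, 101-1*, 1010-*, 11-10*, 111-0*, 1110-*
[col 2] -1-10, -11-0, -110-, 0-0-0, 0-00-, 01--0, 01-0-, 1-10-, 10--1
Prime implicants: -0001, -0111, -1-10, -11-0, -110-, 0-0-0, 0-00-, 01--0, 01-0-, 1-10-, 10--1
PI chart (minterm → PIs covering it):
  0 | 0-0-0,0-00-
  2 | 0-0-0  (sole → essential)
  7 | -0111  (sole → essential)
  8 | 0-0-0,0-00-,01--0,01-0-
  9 | 0-00-,01-0-
  10 | -1-10,0-0-0,01--0
  13 | -110-,01-0-
  14 | -1-10,-11-0,01--0
  17 | -0001,10--1
  19 | 10--1  (sole → essential)
  21 | 1-10-,10--1
  23 | -0111,10--1
  26 | -1-10  (sole → essential)
  28 | -11-0,-110-,1-10-
  29 | -110-,1-10-
  30 | -1-10,-11-0
Essential prime implicants: -0111, -1-10, 0-0-0, 10--1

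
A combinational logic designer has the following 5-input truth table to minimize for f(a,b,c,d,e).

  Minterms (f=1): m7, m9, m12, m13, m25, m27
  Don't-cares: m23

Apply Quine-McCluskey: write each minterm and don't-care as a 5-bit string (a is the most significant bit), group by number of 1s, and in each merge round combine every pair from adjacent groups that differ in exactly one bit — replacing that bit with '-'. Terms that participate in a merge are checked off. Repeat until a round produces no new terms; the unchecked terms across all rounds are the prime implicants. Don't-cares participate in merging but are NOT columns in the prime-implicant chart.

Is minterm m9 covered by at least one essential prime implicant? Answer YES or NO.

NO

[col 0] 00111*, 01001*, 01100*, 01101*, 10111*, 11001*, 11011*
[col 1] -0111, -1001, 01-01, 0110-, 110-1
Prime implicants: -0111, -1001, 01-01, 0110-, 110-1
PI chart (minterm → PIs covering it):
  7 | -0111  (sole → essential)
  9 | -1001,01-01
  12 | 0110-  (sole → essential)
  13 | 01-01,0110-
  25 | -1001,110-1
  27 | 110-1  (sole → essential)
Essential prime implicants: -0111, 0110-, 110-1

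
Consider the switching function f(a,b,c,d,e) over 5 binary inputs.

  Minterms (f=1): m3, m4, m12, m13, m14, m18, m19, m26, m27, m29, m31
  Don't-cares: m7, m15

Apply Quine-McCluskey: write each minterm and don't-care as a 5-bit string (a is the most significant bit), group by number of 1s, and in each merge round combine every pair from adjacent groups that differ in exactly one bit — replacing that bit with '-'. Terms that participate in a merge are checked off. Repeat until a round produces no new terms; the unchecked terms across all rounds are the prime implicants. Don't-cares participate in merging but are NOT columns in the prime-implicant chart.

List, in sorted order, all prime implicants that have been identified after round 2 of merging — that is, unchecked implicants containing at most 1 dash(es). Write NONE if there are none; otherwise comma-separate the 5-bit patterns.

-0011, 0-100, 0-111, 00-11, 11-11

size-2^0 implicants → 00011(✓)  00100(✓)  00111(✓)  01100(✓)  01101(✓)  01110(✓)  01111(✓)  10010(✓)  10011(✓)  11010(✓)  11011(✓)  11101(✓)  11111(✓)
size-2^1 implicants → -0011  -1101(✓)  -1111(✓)  0-100  0-111  00-11  011-0(✓)  011-1(✓)  0110-(✓)  0111-(✓)  1-010(✓)  1-011(✓)  1001-(✓)  11-11  1101-(✓)  111-1(✓)
size-2^2 implicants → -11-1  011--  1-01-
Unchecked terms (primes): -0011, -11-1, 0-100, 0-111, 00-11, 011--, 1-01-, 11-11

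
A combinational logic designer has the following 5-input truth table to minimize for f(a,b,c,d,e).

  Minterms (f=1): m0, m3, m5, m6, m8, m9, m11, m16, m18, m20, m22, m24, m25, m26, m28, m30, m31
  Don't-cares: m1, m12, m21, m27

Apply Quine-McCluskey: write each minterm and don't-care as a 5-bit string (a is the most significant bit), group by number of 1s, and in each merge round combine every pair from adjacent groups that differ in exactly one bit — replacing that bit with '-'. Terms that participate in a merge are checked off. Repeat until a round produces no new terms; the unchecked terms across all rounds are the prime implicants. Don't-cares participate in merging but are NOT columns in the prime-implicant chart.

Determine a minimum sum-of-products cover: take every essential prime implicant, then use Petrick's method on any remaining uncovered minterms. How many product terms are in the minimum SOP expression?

7

Round 0: 00000✓ 00001✓ 00011✓ 00101✓ 00110✓ 01000✓ 01001✓ 01011✓ 01100✓ 10000✓ 10010✓ 10100✓ 10101✓ 10110✓ 11000✓ 11001✓ 11010✓ 11011✓ 11100✓ 11110✓ 11111✓
Round 1: -0000✓ -0101 -0110 -1000✓ -1001✓ -1011✓ -1100✓ 0-000✓ 0-001✓ 0-011✓ 00-01 000-1✓ 0000-✓ 01-00✓ 010-1✓ 0100-✓ 1-000✓ 1-010✓ 1-100✓ 1-110✓ 10-00✓ 10-10✓ 100-0✓ 101-0✓ 1010- 11-00✓ 11-10✓ 11-11✓ 110-0✓ 110-1✓ 1100-✓ 1101-✓ 111-0✓ 1111-✓
Round 2: --000 -1-00 -10-1 -100- 0-0-1 0-00- 1--00✓ 1--10✓ 1-0-0✓ 1-1-0✓ 10--0✓ 11--0✓ 11-1- 110--
Round 3: 1---0
PIs = {--000, -0101, -0110, -1-00, -10-1, -100-, 0-0-1, 0-00-, 00-01, 1---0, 1010-, 11-1-, 110--}
Coverage chart:
  m0: --000,0-00-
  m3: 0-0-1 ←essential
  m5: -0101,00-01
  m6: -0110 ←essential
  m8: --000,-1-00,-100-,0-00-
  m9: -10-1,-100-,0-0-1,0-00-
  m11: -10-1,0-0-1
  m16: --000,1---0
  m18: 1---0 ←essential
  m20: 1---0,1010-
  m22: -0110,1---0
  m24: --000,-1-00,-100-,1---0,110--
  m25: -10-1,-100-,110--
  m26: 1---0,11-1-,110--
  m28: -1-00,1---0
  m30: 1---0,11-1-
  m31: 11-1- ←essential
Essential: -0110, 0-0-1, 1---0, 11-1-
Petrick residual → --000, -0101, -10-1
Min cover (7 terms): c'd'e' + b'cd'e + b'cde' + bc'e + a'c'e + ae' + abd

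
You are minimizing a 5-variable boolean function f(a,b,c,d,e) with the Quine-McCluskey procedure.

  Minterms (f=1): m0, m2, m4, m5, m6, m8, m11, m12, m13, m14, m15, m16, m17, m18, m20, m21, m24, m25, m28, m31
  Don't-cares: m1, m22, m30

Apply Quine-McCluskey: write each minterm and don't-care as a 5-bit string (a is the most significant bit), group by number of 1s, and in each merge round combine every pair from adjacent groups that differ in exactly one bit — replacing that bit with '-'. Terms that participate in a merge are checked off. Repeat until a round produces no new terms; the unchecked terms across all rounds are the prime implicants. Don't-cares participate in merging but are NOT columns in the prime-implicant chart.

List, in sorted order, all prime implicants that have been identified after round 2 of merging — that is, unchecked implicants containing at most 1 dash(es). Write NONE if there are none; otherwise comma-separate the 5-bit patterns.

01-11

Round 0: 00000✓ 00001✓ 00010✓ 00100✓ 00101✓ 00110✓ 01000✓ 01011✓ 01100✓ 01101✓ 01110✓ 01111✓ 10000✓ 10001✓ 10010✓ 10100✓ 10101✓ 10110✓ 11000✓ 11001✓ 11100✓ 11110✓ 11111✓
Round 1: -0000✓ -0001✓ -0010✓ -0100✓ -0101✓ -0110✓ -1000✓ -1100✓ -1110✓ -1111✓ 0-000✓ 0-100✓ 0-101✓ 0-110✓ 00-00✓ 00-01✓ 00-10✓ 000-0✓ 0000-✓ 001-0✓ 0010-✓ 01-00✓ 01-11 011-0✓ 011-1✓ 0110-✓ 0111-✓ 1-000✓ 1-001✓ 1-100✓ 1-110✓ 10-00✓ 10-01✓ 10-10✓ 100-0✓ 1000-✓ 101-0✓ 1010-✓ 11-00✓ 1100-✓ 111-0✓ 1111-✓
Round 2: --000✓ --100✓ --110✓ -0-00✓ -0-01✓ -0-10✓ -00-0✓ -000-✓ -01-0✓ -010-✓ -1-00✓ -11-0✓ -111- 0--00✓ 0-1-0✓ 0-10- 00--0✓ 00-0-✓ 011-- 1--00✓ 1-00- 1-1-0✓ 10--0✓ 10-0-✓
Round 3: ---00 --1-0 -0--0 -0-0-
PIs = {---00, --1-0, -0--0, -0-0-, -111-, 0-10-, 01-11, 011--, 1-00-}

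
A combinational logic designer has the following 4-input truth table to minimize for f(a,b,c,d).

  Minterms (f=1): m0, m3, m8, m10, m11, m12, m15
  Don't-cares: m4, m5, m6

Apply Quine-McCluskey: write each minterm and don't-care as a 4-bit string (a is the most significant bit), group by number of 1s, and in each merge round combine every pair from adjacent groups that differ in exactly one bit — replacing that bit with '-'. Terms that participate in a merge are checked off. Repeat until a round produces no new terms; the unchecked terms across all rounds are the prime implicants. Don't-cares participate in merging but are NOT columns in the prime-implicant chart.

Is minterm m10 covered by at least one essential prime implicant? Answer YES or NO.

NO

Round 0: 0000✓ 0011✓ 0100✓ 0101✓ 0110✓ 1000✓ 1010✓ 1011✓ 1100✓ 1111✓
Round 1: -000✓ -011 -100✓ 0-00✓ 01-0 010- 1-00✓ 1-11 10-0 101-
Round 2: --00
PIs = {--00, -011, 01-0, 010-, 1-11, 10-0, 101-}
Coverage chart:
  m0: --00 ←essential
  m3: -011 ←essential
  m8: --00,10-0
  m10: 10-0,101-
  m11: -011,1-11,101-
  m12: --00 ←essential
  m15: 1-11 ←essential
Essential: --00, -011, 1-11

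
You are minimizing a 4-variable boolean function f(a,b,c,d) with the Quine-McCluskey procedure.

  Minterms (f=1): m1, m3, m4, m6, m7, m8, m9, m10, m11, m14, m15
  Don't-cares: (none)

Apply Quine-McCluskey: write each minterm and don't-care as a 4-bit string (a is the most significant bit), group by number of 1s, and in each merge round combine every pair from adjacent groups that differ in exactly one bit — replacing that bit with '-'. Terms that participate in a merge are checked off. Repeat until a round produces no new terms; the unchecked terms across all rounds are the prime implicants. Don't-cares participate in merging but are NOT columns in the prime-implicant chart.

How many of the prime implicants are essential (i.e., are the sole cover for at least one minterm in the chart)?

3

size-2^0 implicants → 0001(✓)  0011(✓)  0100(✓)  0110(✓)  0111(✓)  1000(✓)  1001(✓)  1010(✓)  1011(✓)  1110(✓)  1111(✓)
size-2^1 implicants → -001(✓)  -011(✓)  -110(✓)  -111(✓)  0-11(✓)  00-1(✓)  01-0  011-(✓)  1-10(✓)  1-11(✓)  10-0(✓)  10-1(✓)  100-(✓)  101-(✓)  111-(✓)
size-2^2 implicants → --11  -0-1  -11-  1-1-  10--
Unchecked terms (primes): --11, -0-1, -11-, 01-0, 1-1-, 10--
Minterm coverage:
  m1 ⊆ -0-1 [E]
  m3 ⊆ --11,-0-1
  m4 ⊆ 01-0 [E]
  m6 ⊆ -11-,01-0
  m7 ⊆ --11,-11-
  m8 ⊆ 10-- [E]
  m9 ⊆ -0-1,10--
  m10 ⊆ 1-1-,10--
  m11 ⊆ --11,-0-1,1-1-,10--
  m14 ⊆ -11-,1-1-
  m15 ⊆ --11,-11-,1-1-
E = {-0-1, 01-0, 10--}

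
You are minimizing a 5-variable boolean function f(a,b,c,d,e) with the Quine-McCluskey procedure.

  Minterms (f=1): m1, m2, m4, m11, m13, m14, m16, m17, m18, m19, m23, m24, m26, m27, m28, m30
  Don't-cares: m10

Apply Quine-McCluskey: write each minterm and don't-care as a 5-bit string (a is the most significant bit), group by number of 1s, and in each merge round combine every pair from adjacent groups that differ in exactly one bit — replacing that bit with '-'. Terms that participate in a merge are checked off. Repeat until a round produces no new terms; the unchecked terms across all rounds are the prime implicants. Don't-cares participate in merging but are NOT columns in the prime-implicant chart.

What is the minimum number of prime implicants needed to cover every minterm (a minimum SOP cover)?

9

size-2^0 implicants → 00001(✓)  00010(✓)  00100  01010(✓)  01011(✓)  01101  01110(✓)  10000(✓)  10001(✓)  10010(✓)  10011(✓)  10111(✓)  11000(✓)  11010(✓)  11011(✓)  11100(✓)  11110(✓)
size-2^1 implicants → -0001  -0010(✓)  -1010(✓)  -1011(✓)  -1110(✓)  0-010(✓)  01-10(✓)  0101-(✓)  1-000(✓)  1-010(✓)  1-011(✓)  10-11  100-0(✓)  100-1(✓)  1000-(✓)  1001-(✓)  11-00(✓)  11-10(✓)  110-0(✓)  1101-(✓)  111-0(✓)
size-2^2 implicants → --010  -1-10  -101-  1-0-0  1-01-  100--  11--0
Unchecked terms (primes): --010, -0001, -1-10, -101-, 00100, 01101, 1-0-0, 1-01-, 10-11, 100--, 11--0
Minterm coverage:
  m1 ⊆ -0001 [E]
  m2 ⊆ --010 [E]
  m4 ⊆ 00100 [E]
  m11 ⊆ -101- [E]
  m13 ⊆ 01101 [E]
  m14 ⊆ -1-10 [E]
  m16 ⊆ 1-0-0,100--
  m17 ⊆ -0001,100--
  m18 ⊆ --010,1-0-0,1-01-,100--
  m19 ⊆ 1-01-,10-11,100--
  m23 ⊆ 10-11 [E]
  m24 ⊆ 1-0-0,11--0
  m26 ⊆ --010,-1-10,-101-,1-0-0,1-01-,11--0
  m27 ⊆ -101-,1-01-
  m28 ⊆ 11--0 [E]
  m30 ⊆ -1-10,11--0
E = {--010, -0001, -1-10, -101-, 00100, 01101, 10-11, 11--0}
Petrick residual → 1-0-0
Cover = c'de' + b'c'd'e + bde' + bc'd + a'b'cd'e' + a'bcd'e + ac'e' + ab'de + abe'  |cover|=9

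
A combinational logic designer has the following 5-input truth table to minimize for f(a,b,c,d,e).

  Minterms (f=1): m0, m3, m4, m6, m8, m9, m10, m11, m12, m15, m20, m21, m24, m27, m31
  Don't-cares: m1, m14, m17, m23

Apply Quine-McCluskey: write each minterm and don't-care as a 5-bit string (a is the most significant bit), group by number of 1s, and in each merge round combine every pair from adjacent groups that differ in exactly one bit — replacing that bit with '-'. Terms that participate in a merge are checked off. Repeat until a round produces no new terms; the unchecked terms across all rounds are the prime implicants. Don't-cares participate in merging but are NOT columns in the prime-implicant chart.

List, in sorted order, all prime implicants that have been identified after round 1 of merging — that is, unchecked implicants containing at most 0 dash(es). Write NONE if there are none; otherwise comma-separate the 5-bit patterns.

NONE

size-2^0 implicants → 00000(✓)  00001(✓)  00011(✓)  00100(✓)  00110(✓)  01000(✓)  01001(✓)  01010(✓)  01011(✓)  01100(✓)  01110(✓)  01111(✓)  10001(✓)  10100(✓)  10101(✓)  10111(✓)  11000(✓)  11011(✓)  11111(✓)
size-2^1 implicants → -0001  -0100  -1000  -1011(✓)  -1111(✓)  0-000(✓)  0-001(✓)  0-011(✓)  0-100(✓)  0-110(✓)  00-00(✓)  000-1(✓)  0000-(✓)  001-0(✓)  01-00(✓)  01-10(✓)  01-11(✓)  010-0(✓)  010-1(✓)  0100-(✓)  0101-(✓)  011-0(✓)  0111-(✓)  1-111  10-01  101-1  1010-  11-11(✓)
size-2^2 implicants → -1-11  0--00  0-0-1  0-00-  0-1-0  01--0  01-1-  010--
Unchecked terms (primes): -0001, -0100, -1-11, -1000, 0--00, 0-0-1, 0-00-, 0-1-0, 01--0, 01-1-, 010--, 1-111, 10-01, 101-1, 1010-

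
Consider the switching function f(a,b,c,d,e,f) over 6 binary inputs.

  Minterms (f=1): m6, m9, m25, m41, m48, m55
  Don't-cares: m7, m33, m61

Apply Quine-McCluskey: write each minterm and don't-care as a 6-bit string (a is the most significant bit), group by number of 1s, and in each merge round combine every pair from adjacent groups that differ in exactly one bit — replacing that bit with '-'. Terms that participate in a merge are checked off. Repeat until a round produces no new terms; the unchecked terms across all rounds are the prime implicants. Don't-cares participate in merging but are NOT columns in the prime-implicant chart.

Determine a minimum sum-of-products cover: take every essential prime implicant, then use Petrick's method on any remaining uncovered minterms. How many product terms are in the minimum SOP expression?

5

[col 0] 000110*, 000111*, 001001*, 011001*, 100001*, 101001*, 110000, 110111, 111101
[col 1] -01001, 0-1001, 00011-, 10-001
Prime implicants: -01001, 0-1001, 00011-, 10-001, 110000, 110111, 111101
PI chart (minterm → PIs covering it):
  6 | 00011-  (sole → essential)
  9 | -01001,0-1001
  25 | 0-1001  (sole → essential)
  41 | -01001,10-001
  48 | 110000  (sole → essential)
  55 | 110111  (sole → essential)
Essential prime implicants: 0-1001, 00011-, 110000, 110111
Petrick residual → -01001
Minimum SOP uses 5 PIs: b'cd'e'f + a'cd'e'f + a'b'c'de + abc'd'e'f' + abc'def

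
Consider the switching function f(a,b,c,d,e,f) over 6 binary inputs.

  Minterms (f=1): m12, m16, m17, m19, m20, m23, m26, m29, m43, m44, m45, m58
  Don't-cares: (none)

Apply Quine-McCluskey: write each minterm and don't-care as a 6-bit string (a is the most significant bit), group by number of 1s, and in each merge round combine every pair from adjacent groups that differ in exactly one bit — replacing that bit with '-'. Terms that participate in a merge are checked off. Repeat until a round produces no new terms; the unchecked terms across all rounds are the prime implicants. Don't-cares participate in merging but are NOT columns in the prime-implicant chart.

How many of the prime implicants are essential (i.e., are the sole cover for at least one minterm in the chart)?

7

size-2^0 implicants → 001100(✓)  010000(✓)  010001(✓)  010011(✓)  010100(✓)  010111(✓)  011010(✓)  011101  101011  101100(✓)  101101(✓)  111010(✓)
size-2^1 implicants → -01100  -11010  010-00  010-11  0100-1  01000-  10110-
Unchecked terms (primes): -01100, -11010, 010-00, 010-11, 0100-1, 01000-, 011101, 101011, 10110-
Minterm coverage:
  m12 ⊆ -01100 [E]
  m16 ⊆ 010-00,01000-
  m17 ⊆ 0100-1,01000-
  m19 ⊆ 010-11,0100-1
  m20 ⊆ 010-00 [E]
  m23 ⊆ 010-11 [E]
  m26 ⊆ -11010 [E]
  m29 ⊆ 011101 [E]
  m43 ⊆ 101011 [E]
  m44 ⊆ -01100,10110-
  m45 ⊆ 10110- [E]
  m58 ⊆ -11010 [E]
E = {-01100, -11010, 010-00, 010-11, 011101, 101011, 10110-}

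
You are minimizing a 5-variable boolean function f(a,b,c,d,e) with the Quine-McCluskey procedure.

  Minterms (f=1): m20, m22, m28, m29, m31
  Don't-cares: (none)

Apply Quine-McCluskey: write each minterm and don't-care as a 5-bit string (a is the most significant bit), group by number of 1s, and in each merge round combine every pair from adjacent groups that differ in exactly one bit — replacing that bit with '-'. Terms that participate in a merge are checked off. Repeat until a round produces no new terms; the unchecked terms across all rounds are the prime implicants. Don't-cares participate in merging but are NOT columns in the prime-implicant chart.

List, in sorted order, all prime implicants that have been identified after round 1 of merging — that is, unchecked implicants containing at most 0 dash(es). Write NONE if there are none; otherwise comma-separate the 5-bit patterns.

size-2^0 implicants → 10100(✓)  10110(✓)  11100(✓)  11101(✓)  11111(✓)
size-2^1 implicants → 1-100  101-0  111-1  1110-
Unchecked terms (primes): 1-100, 101-0, 111-1, 1110-

NONE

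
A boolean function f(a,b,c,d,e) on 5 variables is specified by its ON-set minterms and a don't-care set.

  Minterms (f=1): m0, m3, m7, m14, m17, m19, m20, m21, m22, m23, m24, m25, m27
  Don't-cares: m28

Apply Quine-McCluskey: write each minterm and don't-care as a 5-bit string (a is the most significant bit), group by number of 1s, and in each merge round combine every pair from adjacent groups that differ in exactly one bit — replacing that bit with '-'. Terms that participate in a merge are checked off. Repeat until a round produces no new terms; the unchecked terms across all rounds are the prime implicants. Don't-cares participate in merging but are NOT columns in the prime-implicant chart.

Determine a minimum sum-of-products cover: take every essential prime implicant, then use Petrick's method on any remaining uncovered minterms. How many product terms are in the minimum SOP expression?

6

[col 0] 00000, 00011*, 00111*, 01110, 10001*, 10011*, 10100*, 10101*, 10110*, 10111*, 11000*, 11001*, 11011*, 11100*
[col 1] -0011*, -0111*, 00-11*, 1-001*, 1-011*, 1-100, 10-01*, 10-11*, 100-1*, 101-0*, 101-1*, 1010-*, 1011-*, 11-00, 110-1*, 1100-
[col 2] -0-11, 1-0-1, 10--1, 101--
Prime implicants: -0-11, 00000, 01110, 1-0-1, 1-100, 10--1, 101--, 11-00, 1100-
PI chart (minterm → PIs covering it):
  0 | 00000  (sole → essential)
  3 | -0-11  (sole → essential)
  7 | -0-11  (sole → essential)
  14 | 01110  (sole → essential)
  17 | 1-0-1,10--1
  19 | -0-11,1-0-1,10--1
  20 | 1-100,101--
  21 | 10--1,101--
  22 | 101--  (sole → essential)
  23 | -0-11,10--1,101--
  24 | 11-00,1100-
  25 | 1-0-1,1100-
  27 | 1-0-1  (sole → essential)
Essential prime implicants: -0-11, 00000, 01110, 1-0-1, 101--
Petrick residual → 11-00
Minimum SOP uses 6 PIs: b'de + a'b'c'd'e' + a'bcde' + ac'e + ab'c + abd'e'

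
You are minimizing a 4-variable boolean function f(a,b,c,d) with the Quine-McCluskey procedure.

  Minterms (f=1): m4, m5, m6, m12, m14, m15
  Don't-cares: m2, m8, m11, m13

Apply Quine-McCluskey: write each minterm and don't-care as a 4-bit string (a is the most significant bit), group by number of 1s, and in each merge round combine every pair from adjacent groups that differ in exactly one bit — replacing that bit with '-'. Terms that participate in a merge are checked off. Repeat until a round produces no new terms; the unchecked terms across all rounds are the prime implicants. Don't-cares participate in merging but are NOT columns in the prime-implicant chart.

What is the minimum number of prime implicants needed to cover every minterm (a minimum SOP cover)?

[col 0] 0010*, 0100*, 0101*, 0110*, 1000*, 1011*, 1100*, 1101*, 1110*, 1111*
[col 1] -100*, -101*, -110*, 0-10, 01-0*, 010-*, 1-00, 1-11, 11-0*, 11-1*, 110-*, 111-*
[col 2] -1-0, -10-, 11--
Prime implicants: -1-0, -10-, 0-10, 1-00, 1-11, 11--
PI chart (minterm → PIs covering it):
  4 | -1-0,-10-
  5 | -10-  (sole → essential)
  6 | -1-0,0-10
  12 | -1-0,-10-,1-00,11--
  14 | -1-0,11--
  15 | 1-11,11--
Essential prime implicants: -10-
Petrick residual → -1-0, 1-11
Minimum SOP uses 3 PIs: bd' + bc' + acd

3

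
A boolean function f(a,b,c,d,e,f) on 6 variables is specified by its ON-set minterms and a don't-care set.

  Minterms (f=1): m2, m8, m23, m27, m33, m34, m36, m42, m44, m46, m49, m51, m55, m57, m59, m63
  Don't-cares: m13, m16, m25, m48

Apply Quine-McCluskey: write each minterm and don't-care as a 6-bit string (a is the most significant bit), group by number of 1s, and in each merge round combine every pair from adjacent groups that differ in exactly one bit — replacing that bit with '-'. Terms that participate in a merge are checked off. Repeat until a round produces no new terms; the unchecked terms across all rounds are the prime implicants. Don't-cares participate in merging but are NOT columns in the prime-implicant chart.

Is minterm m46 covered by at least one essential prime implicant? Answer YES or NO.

[col 0] 000010*, 001000, 001101, 010000*, 010111*, 011001*, 011011*, 100001*, 100010*, 100100*, 101010*, 101100*, 101110*, 110000*, 110001*, 110011*, 110111*, 111001*, 111011*, 111111*
[col 1] -00010, -10000, -10111, -11001*, -11011*, 0110-1*, 1-0001, 10-010, 10-100, 101-10, 1011-0, 11-001*, 11-011*, 11-111*, 110-11*, 1100-1*, 11000-, 111-11*, 1110-1*
[col 2] -110-1, 11--11, 11-0-1
Prime implicants: -00010, -10000, -10111, -110-1, 001000, 001101, 1-0001, 10-010, 10-100, 101-10, 1011-0, 11--11, 11-0-1, 11000-
PI chart (minterm → PIs covering it):
  2 | -00010  (sole → essential)
  8 | 001000  (sole → essential)
  23 | -10111  (sole → essential)
  27 | -110-1  (sole → essential)
  33 | 1-0001  (sole → essential)
  34 | -00010,10-010
  36 | 10-100  (sole → essential)
  42 | 10-010,101-10
  44 | 10-100,1011-0
  46 | 101-10,1011-0
  49 | 1-0001,11-0-1,11000-
  51 | 11--11,11-0-1
  55 | -10111,11--11
  57 | -110-1,11-0-1
  59 | -110-1,11--11,11-0-1
  63 | 11--11  (sole → essential)
Essential prime implicants: -00010, -10111, -110-1, 001000, 1-0001, 10-100, 11--11

NO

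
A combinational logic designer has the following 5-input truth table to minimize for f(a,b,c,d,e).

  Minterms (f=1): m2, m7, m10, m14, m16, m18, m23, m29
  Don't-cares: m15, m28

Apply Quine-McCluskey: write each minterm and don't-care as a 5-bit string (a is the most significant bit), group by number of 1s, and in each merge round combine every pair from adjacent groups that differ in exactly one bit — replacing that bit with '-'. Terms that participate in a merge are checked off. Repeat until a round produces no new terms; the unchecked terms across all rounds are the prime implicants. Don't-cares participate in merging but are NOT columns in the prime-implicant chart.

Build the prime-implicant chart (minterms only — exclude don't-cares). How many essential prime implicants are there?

size-2^0 implicants → 00010(✓)  00111(✓)  01010(✓)  01110(✓)  01111(✓)  10000(✓)  10010(✓)  10111(✓)  11100(✓)  11101(✓)
size-2^1 implicants → -0010  -0111  0-010  0-111  01-10  0111-  100-0  1110-
Unchecked terms (primes): -0010, -0111, 0-010, 0-111, 01-10, 0111-, 100-0, 1110-
Minterm coverage:
  m2 ⊆ -0010,0-010
  m7 ⊆ -0111,0-111
  m10 ⊆ 0-010,01-10
  m14 ⊆ 01-10,0111-
  m16 ⊆ 100-0 [E]
  m18 ⊆ -0010,100-0
  m23 ⊆ -0111 [E]
  m29 ⊆ 1110- [E]
E = {-0111, 100-0, 1110-}

3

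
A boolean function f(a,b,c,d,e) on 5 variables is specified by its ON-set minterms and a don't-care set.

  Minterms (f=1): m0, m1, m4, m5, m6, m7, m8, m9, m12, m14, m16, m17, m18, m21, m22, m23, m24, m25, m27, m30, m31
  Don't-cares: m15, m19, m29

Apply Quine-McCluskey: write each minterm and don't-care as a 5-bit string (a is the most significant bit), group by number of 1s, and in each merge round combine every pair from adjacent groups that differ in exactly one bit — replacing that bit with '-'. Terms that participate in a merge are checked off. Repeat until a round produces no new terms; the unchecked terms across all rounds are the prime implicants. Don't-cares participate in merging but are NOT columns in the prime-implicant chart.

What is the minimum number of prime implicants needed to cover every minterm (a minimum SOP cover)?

size-2^0 implicants → 00000(✓)  00001(✓)  00100(✓)  00101(✓)  00110(✓)  00111(✓)  01000(✓)  01001(✓)  01100(✓)  01110(✓)  01111(✓)  10000(✓)  10001(✓)  10010(✓)  10011(✓)  10101(✓)  10110(✓)  10111(✓)  11000(✓)  11001(✓)  11011(✓)  11101(✓)  11110(✓)  11111(✓)
size-2^1 implicants → -0000(✓)  -0001(✓)  -0101(✓)  -0110(✓)  -0111(✓)  -1000(✓)  -1001(✓)  -1110(✓)  -1111(✓)  0-000(✓)  0-001(✓)  0-100(✓)  0-110(✓)  0-111(✓)  00-00(✓)  00-01(✓)  0000-(✓)  001-0(✓)  001-1(✓)  0010-(✓)  0011-(✓)  01-00(✓)  0100-(✓)  011-0(✓)  0111-(✓)  1-000(✓)  1-001(✓)  1-011(✓)  1-101(✓)  1-110(✓)  1-111(✓)  10-01(✓)  10-10(✓)  10-11(✓)  100-0(✓)  100-1(✓)  1000-(✓)  1001-(✓)  101-1(✓)  1011-(✓)  11-01(✓)  11-11(✓)  110-1(✓)  1100-(✓)  111-1(✓)  1111-(✓)
size-2^2 implicants → --000(✓)  --001(✓)  --110(✓)  --111(✓)  -0-01  -000-(✓)  -01-1  -011-(✓)  -100-(✓)  -111-(✓)  0--00  0-00-(✓)  0-1-0  0-11-(✓)  00-0-  001--  1--01(✓)  1--11(✓)  1-0-1(✓)  1-00-(✓)  1-1-1(✓)  1-11-(✓)  10--1(✓)  10-1-  100--  11--1(✓)
size-2^3 implicants → --00-  --11-  1---1
Unchecked terms (primes): --00-, --11-, -0-01, -01-1, 0--00, 0-1-0, 00-0-, 001--, 1---1, 10-1-, 100--
Minterm coverage:
  m0 ⊆ --00-,0--00,00-0-
  m1 ⊆ --00-,-0-01,00-0-
  m4 ⊆ 0--00,0-1-0,00-0-,001--
  m5 ⊆ -0-01,-01-1,00-0-,001--
  m6 ⊆ --11-,0-1-0,001--
  m7 ⊆ --11-,-01-1,001--
  m8 ⊆ --00-,0--00
  m9 ⊆ --00- [E]
  m12 ⊆ 0--00,0-1-0
  m14 ⊆ --11-,0-1-0
  m16 ⊆ --00-,100--
  m17 ⊆ --00-,-0-01,1---1,100--
  m18 ⊆ 10-1-,100--
  m21 ⊆ -0-01,-01-1,1---1
  m22 ⊆ --11-,10-1-
  m23 ⊆ --11-,-01-1,1---1,10-1-
  m24 ⊆ --00- [E]
  m25 ⊆ --00-,1---1
  m27 ⊆ 1---1 [E]
  m30 ⊆ --11- [E]
  m31 ⊆ --11-,1---1
E = {--00-, --11-, 1---1}
Petrick residual → -0-01, 0--00, 10-1-
Cover = c'd' + cd + b'd'e + a'd'e' + ae + ab'd  |cover|=6

6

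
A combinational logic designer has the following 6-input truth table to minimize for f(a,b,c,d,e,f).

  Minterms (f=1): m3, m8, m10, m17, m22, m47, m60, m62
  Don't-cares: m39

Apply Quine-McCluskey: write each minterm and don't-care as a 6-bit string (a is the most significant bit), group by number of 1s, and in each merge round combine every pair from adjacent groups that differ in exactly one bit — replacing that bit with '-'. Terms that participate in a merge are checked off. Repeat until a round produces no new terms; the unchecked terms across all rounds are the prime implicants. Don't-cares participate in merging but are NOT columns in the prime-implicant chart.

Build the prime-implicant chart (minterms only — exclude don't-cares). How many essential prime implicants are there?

6

size-2^0 implicants → 000011  001000(✓)  001010(✓)  010001  010110  100111(✓)  101111(✓)  111100(✓)  111110(✓)
size-2^1 implicants → 0010-0  10-111  1111-0
Unchecked terms (primes): 000011, 0010-0, 010001, 010110, 10-111, 1111-0
Minterm coverage:
  m3 ⊆ 000011 [E]
  m8 ⊆ 0010-0 [E]
  m10 ⊆ 0010-0 [E]
  m17 ⊆ 010001 [E]
  m22 ⊆ 010110 [E]
  m47 ⊆ 10-111 [E]
  m60 ⊆ 1111-0 [E]
  m62 ⊆ 1111-0 [E]
E = {000011, 0010-0, 010001, 010110, 10-111, 1111-0}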